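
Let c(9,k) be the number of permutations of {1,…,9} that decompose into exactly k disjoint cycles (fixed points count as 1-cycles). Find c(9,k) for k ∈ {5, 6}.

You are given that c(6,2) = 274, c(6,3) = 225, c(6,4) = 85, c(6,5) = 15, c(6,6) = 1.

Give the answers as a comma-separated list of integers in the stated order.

22449, 4536

[7] T[7,3]:6*225+274=1624 · T[7,4]:6*85+225=735 · T[7,5]:6*15+85=175 · T[7,6]:6*1+15=21
[8] T[8,4]:7*735+1624=6769 · T[8,5]:7*175+735=1960 · T[8,6]:7*21+175=322
[9] T[9,5]:8*1960+6769=22449 · T[9,6]:8*322+1960=4536
Read c(9,5) = 22449, c(9,6) = 4536.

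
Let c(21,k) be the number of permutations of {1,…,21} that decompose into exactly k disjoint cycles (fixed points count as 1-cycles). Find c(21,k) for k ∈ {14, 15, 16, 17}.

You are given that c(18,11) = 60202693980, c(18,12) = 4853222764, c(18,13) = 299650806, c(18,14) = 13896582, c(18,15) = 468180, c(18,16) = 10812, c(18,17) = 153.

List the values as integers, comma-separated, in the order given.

756111184500, 40171771630, 1672280820, 53327946

[19] T[19,12]:18*4853222764+60202693980=147560703732 · T[19,13]:18*299650806+4853222764=10246937272 · T[19,14]:18*13896582+299650806=549789282 · T[19,15]:18*468180+13896582=22323822 · T[19,16]:18*10812+468180=662796 · T[19,17]:18*153+10812=13566
[20] T[20,13]:19*10246937272+147560703732=342252511900 · T[20,14]:19*549789282+10246937272=20692933630 · T[20,15]:19*22323822+549789282=973941900 · T[20,16]:19*662796+22323822=34916946 · T[20,17]:19*13566+662796=920550
[21] T[21,14]:20*20692933630+342252511900=756111184500 · T[21,15]:20*973941900+20692933630=40171771630 · T[21,16]:20*34916946+973941900=1672280820 · T[21,17]:20*920550+34916946=53327946
Read c(21,14) = 756111184500, c(21,15) = 40171771630, c(21,16) = 1672280820, c(21,17) = 53327946.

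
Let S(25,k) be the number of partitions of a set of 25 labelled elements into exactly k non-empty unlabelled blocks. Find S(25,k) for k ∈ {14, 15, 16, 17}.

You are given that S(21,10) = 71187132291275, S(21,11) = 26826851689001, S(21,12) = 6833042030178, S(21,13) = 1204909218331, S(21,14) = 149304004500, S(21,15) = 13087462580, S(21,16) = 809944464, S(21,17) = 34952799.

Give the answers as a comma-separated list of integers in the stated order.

25958110360896000, 4299394655347200, 526655161695960, 48063331393110

row 22: T[22][11]=11·26826851689001+71187132291275=366282500870286  T[22][12]=12·6833042030178+26826851689001=108823356051137  T[22][13]=13·1204909218331+6833042030178=22496861868481  T[22][14]=14·149304004500+1204909218331=3295165281331  T[22][15]=15·13087462580+149304004500=345615943200  T[22][16]=16·809944464+13087462580=26046574004  T[22][17]=17·34952799+809944464=1404142047
row 23: T[23][12]=12·108823356051137+366282500870286=1672162773483930  T[23][13]=13·22496861868481+108823356051137=401282560341390  T[23][14]=14·3295165281331+22496861868481=68629175807115  T[23][15]=15·345615943200+3295165281331=8479404429331  T[23][16]=16·26046574004+345615943200=762361127264  T[23][17]=17·1404142047+26046574004=49916988803
row 24: T[24][13]=13·401282560341390+1672162773483930=6888836057922000  T[24][14]=14·68629175807115+401282560341390=1362091021641000  T[24][15]=15·8479404429331+68629175807115=195820242247080  T[24][16]=16·762361127264+8479404429331=20677182465555  T[24][17]=17·49916988803+762361127264=1610949936915
row 25: T[25][14]=14·1362091021641000+6888836057922000=25958110360896000  T[25][15]=15·195820242247080+1362091021641000=4299394655347200  T[25][16]=16·20677182465555+195820242247080=526655161695960  T[25][17]=17·1610949936915+20677182465555=48063331393110
Read S(25,14) = 25958110360896000, S(25,15) = 4299394655347200, S(25,16) = 526655161695960, S(25,17) = 48063331393110.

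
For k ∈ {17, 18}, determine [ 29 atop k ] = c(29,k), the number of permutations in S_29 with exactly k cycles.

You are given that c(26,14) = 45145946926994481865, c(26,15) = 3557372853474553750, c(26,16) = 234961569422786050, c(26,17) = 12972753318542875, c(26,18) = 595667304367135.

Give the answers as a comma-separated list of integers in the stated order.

@27  (27,15):3557372853474553750·26+45145946926994481865→137637641117332879365, (27,16):234961569422786050·26+3557372853474553750→9666373658466991050, (27,17):12972753318542875·26+234961569422786050→572253155704900800, (27,18):595667304367135·26+12972753318542875→28460103232088385
@28  (28,16):9666373658466991050·27+137637641117332879365→398629729895941637715, (28,17):572253155704900800·27+9666373658466991050→25117208862499312650, (28,18):28460103232088385·27+572253155704900800→1340675942971287195
@29  (29,17):25117208862499312650·28+398629729895941637715→1101911578045922391915, (29,18):1340675942971287195·28+25117208862499312650→62656135265695354110
Read c(29,17) = 1101911578045922391915, c(29,18) = 62656135265695354110.

1101911578045922391915, 62656135265695354110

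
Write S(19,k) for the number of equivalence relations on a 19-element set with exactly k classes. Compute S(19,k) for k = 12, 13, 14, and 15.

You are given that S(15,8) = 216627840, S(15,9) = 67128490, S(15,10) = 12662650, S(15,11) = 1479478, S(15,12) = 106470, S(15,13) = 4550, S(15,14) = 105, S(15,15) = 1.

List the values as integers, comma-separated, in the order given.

23466951300, 2892439160, 243577530, 13916778

r16: T_16,9=9×67128490+216627840=820784250; T_16,10=10×12662650+67128490=193754990; T_16,11=11×1479478+12662650=28936908; T_16,12=12×106470+1479478=2757118; T_16,13=13×4550+106470=165620; T_16,14=14×105+4550=6020; T_16,15=15×1+105=120
r17: T_17,10=10×193754990+820784250=2758334150; T_17,11=11×28936908+193754990=512060978; T_17,12=12×2757118+28936908=62022324; T_17,13=13×165620+2757118=4910178; T_17,14=14×6020+165620=249900; T_17,15=15×120+6020=7820
r18: T_18,11=11×512060978+2758334150=8391004908; T_18,12=12×62022324+512060978=1256328866; T_18,13=13×4910178+62022324=125854638; T_18,14=14×249900+4910178=8408778; T_18,15=15×7820+249900=367200
r19: T_19,12=12×1256328866+8391004908=23466951300; T_19,13=13×125854638+1256328866=2892439160; T_19,14=14×8408778+125854638=243577530; T_19,15=15×367200+8408778=13916778
Read S(19,12) = 23466951300, S(19,13) = 2892439160, S(19,14) = 243577530, S(19,15) = 13916778.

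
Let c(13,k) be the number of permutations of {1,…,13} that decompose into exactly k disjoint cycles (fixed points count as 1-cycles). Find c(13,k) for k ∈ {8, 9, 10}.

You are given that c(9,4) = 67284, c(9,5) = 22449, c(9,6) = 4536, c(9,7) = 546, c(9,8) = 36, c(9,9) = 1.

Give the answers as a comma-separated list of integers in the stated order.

6926634, 749463, 55770

[10] T[10,5]:9*22449+67284=269325 · T[10,6]:9*4536+22449=63273 · T[10,7]:9*546+4536=9450 · T[10,8]:9*36+546=870 · T[10,9]:9*1+36=45 · T[10,10]:9*0+1=1
[11] T[11,6]:10*63273+269325=902055 · T[11,7]:10*9450+63273=157773 · T[11,8]:10*870+9450=18150 · T[11,9]:10*45+870=1320 · T[11,10]:10*1+45=55
[12] T[12,7]:11*157773+902055=2637558 · T[12,8]:11*18150+157773=357423 · T[12,9]:11*1320+18150=32670 · T[12,10]:11*55+1320=1925
[13] T[13,8]:12*357423+2637558=6926634 · T[13,9]:12*32670+357423=749463 · T[13,10]:12*1925+32670=55770
Read c(13,8) = 6926634, c(13,9) = 749463, c(13,10) = 55770.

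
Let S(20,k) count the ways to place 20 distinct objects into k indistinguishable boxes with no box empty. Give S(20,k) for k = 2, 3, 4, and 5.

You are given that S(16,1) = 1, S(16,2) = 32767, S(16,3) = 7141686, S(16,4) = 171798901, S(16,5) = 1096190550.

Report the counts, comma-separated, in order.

524287, 580606446, 45232115901, 749206090500

@17  (17,1):1·1+0→1, (17,2):32767·2+1→65535, (17,3):7141686·3+32767→21457825, (17,4):171798901·4+7141686→694337290, (17,5):1096190550·5+171798901→5652751651
@18  (18,1):1·1+0→1, (18,2):65535·2+1→131071, (18,3):21457825·3+65535→64439010, (18,4):694337290·4+21457825→2798806985, (18,5):5652751651·5+694337290→28958095545
@19  (19,1):1·1+0→1, (19,2):131071·2+1→262143, (19,3):64439010·3+131071→193448101, (19,4):2798806985·4+64439010→11259666950, (19,5):28958095545·5+2798806985→147589284710
@20  (20,2):262143·2+1→524287, (20,3):193448101·3+262143→580606446, (20,4):11259666950·4+193448101→45232115901, (20,5):147589284710·5+11259666950→749206090500
Read S(20,2) = 524287, S(20,3) = 580606446, S(20,4) = 45232115901, S(20,5) = 749206090500.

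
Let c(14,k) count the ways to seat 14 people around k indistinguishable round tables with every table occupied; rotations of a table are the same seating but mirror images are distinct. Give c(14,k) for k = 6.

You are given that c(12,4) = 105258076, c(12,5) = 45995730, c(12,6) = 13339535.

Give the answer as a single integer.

[13] T[13,5]:12*45995730+105258076=657206836 · T[13,6]:12*13339535+45995730=206070150
[14] T[14,6]:13*206070150+657206836=3336118786
Read c(14,6) = 3336118786.

3336118786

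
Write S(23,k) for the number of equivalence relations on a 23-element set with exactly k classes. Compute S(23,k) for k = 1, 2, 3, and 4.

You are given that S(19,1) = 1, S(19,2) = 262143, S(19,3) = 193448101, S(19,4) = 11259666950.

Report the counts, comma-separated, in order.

1, 4194303, 15686335501, 2916342574750

@20  (20,1):1·1+0→1, (20,2):262143·2+1→524287, (20,3):193448101·3+262143→580606446, (20,4):11259666950·4+193448101→45232115901
@21  (21,1):1·1+0→1, (21,2):524287·2+1→1048575, (21,3):580606446·3+524287→1742343625, (21,4):45232115901·4+580606446→181509070050
@22  (22,1):1·1+0→1, (22,2):1048575·2+1→2097151, (22,3):1742343625·3+1048575→5228079450, (22,4):181509070050·4+1742343625→727778623825
@23  (23,1):1·1+0→1, (23,2):2097151·2+1→4194303, (23,3):5228079450·3+2097151→15686335501, (23,4):727778623825·4+5228079450→2916342574750
Read S(23,1) = 1, S(23,2) = 4194303, S(23,3) = 15686335501, S(23,4) = 2916342574750.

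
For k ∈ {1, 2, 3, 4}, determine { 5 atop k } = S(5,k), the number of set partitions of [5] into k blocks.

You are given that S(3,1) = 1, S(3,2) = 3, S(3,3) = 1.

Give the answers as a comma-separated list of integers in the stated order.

i=4: T(4,1)=0+1·1=1 | T(4,2)=1+2·3=7 | T(4,3)=3+3·1=6 | T(4,4)=1+4·0=1
i=5: T(5,1)=0+1·1=1 | T(5,2)=1+2·7=15 | T(5,3)=7+3·6=25 | T(5,4)=6+4·1=10
Read S(5,1) = 1, S(5,2) = 15, S(5,3) = 25, S(5,4) = 10.

1, 15, 25, 10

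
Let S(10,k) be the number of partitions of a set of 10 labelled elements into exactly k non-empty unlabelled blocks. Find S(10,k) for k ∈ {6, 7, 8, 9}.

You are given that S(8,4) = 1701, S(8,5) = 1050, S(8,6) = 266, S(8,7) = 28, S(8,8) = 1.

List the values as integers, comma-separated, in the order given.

22827, 5880, 750, 45

@9  (9,5):1050·5+1701→6951, (9,6):266·6+1050→2646, (9,7):28·7+266→462, (9,8):1·8+28→36, (9,9):0·9+1→1
@10  (10,6):2646·6+6951→22827, (10,7):462·7+2646→5880, (10,8):36·8+462→750, (10,9):1·9+36→45
Read S(10,6) = 22827, S(10,7) = 5880, S(10,8) = 750, S(10,9) = 45.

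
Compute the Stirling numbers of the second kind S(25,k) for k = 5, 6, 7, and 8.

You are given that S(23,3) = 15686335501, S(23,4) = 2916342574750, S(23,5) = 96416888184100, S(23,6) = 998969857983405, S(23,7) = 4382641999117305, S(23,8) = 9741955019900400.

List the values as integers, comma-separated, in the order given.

[24] T[24,4]:4*2916342574750+15686335501=11681056634501 · T[24,5]:5*96416888184100+2916342574750=485000783495250 · T[24,6]:6*998969857983405+96416888184100=6090236036084530 · T[24,7]:7*4382641999117305+998969857983405=31677463851804540 · T[24,8]:8*9741955019900400+4382641999117305=82318282158320505
[25] T[25,5]:5*485000783495250+11681056634501=2436684974110751 · T[25,6]:6*6090236036084530+485000783495250=37026417000002430 · T[25,7]:7*31677463851804540+6090236036084530=227832482998716310 · T[25,8]:8*82318282158320505+31677463851804540=690223721118368580
Read S(25,5) = 2436684974110751, S(25,6) = 37026417000002430, S(25,7) = 227832482998716310, S(25,8) = 690223721118368580.

2436684974110751, 37026417000002430, 227832482998716310, 690223721118368580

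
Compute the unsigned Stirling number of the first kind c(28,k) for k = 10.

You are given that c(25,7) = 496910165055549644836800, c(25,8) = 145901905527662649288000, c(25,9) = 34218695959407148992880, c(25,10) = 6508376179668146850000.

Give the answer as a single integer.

195460557459107504515368560

@26  (26,8):145901905527662649288000·25+496910165055549644836800→4144457803247115877036800, (26,9):34218695959407148992880·25+145901905527662649288000→1001369304512841374110000, (26,10):6508376179668146850000·25+34218695959407148992880→196928100451110820242880
@27  (27,9):1001369304512841374110000·26+4144457803247115877036800→30180059720580991603896800, (27,10):196928100451110820242880·26+1001369304512841374110000→6121499916241722700424880
@28  (28,10):6121499916241722700424880·27+30180059720580991603896800→195460557459107504515368560
Read c(28,10) = 195460557459107504515368560.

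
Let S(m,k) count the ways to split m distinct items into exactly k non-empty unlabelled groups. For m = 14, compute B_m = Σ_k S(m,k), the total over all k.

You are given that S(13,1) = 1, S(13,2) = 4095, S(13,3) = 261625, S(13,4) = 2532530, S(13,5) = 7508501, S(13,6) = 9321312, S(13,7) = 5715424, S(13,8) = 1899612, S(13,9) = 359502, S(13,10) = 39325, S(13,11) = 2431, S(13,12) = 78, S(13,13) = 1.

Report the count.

i=14: T(14,1)=0+1·1=1 | T(14,2)=1+2·4095=8191 | T(14,3)=4095+3·261625=788970 | T(14,4)=261625+4·2532530=10391745 | T(14,5)=2532530+5·7508501=40075035 | T(14,6)=7508501+6·9321312=63436373 | T(14,7)=9321312+7·5715424=49329280 | T(14,8)=5715424+8·1899612=20912320 | T(14,9)=1899612+9·359502=5135130 | T(14,10)=359502+10·39325=752752 | T(14,11)=39325+11·2431=66066 | T(14,12)=2431+12·78=3367 | T(14,13)=78+13·1=91 | T(14,14)=1+14·0=1
B_14 = ΣS(14,k) = 1+8191+788970+10391745+40075035+63436373+49329280+20912320+5135130+752752+66066+3367+91+1 = 190899322

190899322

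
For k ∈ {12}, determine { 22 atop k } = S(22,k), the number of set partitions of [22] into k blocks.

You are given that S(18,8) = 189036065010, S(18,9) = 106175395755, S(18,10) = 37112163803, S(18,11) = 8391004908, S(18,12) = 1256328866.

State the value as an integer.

108823356051137

row 19: T[19][9]=9·106175395755+189036065010=1144614626805  T[19][10]=10·37112163803+106175395755=477297033785  T[19][11]=11·8391004908+37112163803=129413217791  T[19][12]=12·1256328866+8391004908=23466951300
row 20: T[20][10]=10·477297033785+1144614626805=5917584964655  T[20][11]=11·129413217791+477297033785=1900842429486  T[20][12]=12·23466951300+129413217791=411016633391
row 21: T[21][11]=11·1900842429486+5917584964655=26826851689001  T[21][12]=12·411016633391+1900842429486=6833042030178
row 22: T[22][12]=12·6833042030178+26826851689001=108823356051137
Read S(22,12) = 108823356051137.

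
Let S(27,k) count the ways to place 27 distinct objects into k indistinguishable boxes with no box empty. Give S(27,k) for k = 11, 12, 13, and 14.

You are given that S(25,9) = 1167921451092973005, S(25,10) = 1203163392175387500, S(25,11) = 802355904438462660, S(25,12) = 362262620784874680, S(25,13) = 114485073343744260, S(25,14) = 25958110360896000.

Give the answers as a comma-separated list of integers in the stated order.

r26: T_26,10=10×1203163392175387500+1167921451092973005=13199555372846848005; T_26,11=11×802355904438462660+1203163392175387500=10029078340998476760; T_26,12=12×362262620784874680+802355904438462660=5149507353856958820; T_26,13=13×114485073343744260+362262620784874680=1850568574253550060; T_26,14=14×25958110360896000+114485073343744260=477898618396288260
r27: T_27,11=11×10029078340998476760+13199555372846848005=123519417123830092365; T_27,12=12×5149507353856958820+10029078340998476760=71823166587281982600; T_27,13=13×1850568574253550060+5149507353856958820=29206898819153109600; T_27,14=14×477898618396288260+1850568574253550060=8541149231801585700
Read S(27,11) = 123519417123830092365, S(27,12) = 71823166587281982600, S(27,13) = 29206898819153109600, S(27,14) = 8541149231801585700.

123519417123830092365, 71823166587281982600, 29206898819153109600, 8541149231801585700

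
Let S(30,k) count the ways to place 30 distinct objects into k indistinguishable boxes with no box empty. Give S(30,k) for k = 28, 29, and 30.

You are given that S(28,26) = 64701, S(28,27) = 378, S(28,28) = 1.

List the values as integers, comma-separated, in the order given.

86275, 435, 1

r29: T_29,27=27×378+64701=74907; T_29,28=28×1+378=406; T_29,29=29×0+1=1
r30: T_30,28=28×406+74907=86275; T_30,29=29×1+406=435; T_30,30=30×0+1=1
Read S(30,28) = 86275, S(30,29) = 435, S(30,30) = 1.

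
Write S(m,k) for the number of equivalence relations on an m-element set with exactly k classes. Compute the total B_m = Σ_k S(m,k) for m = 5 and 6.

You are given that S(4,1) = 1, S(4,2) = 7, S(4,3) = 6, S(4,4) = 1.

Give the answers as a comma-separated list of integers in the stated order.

[5] T[5,1]:1*1+0=1 · T[5,2]:2*7+1=15 · T[5,3]:3*6+7=25 · T[5,4]:4*1+6=10 · T[5,5]:5*0+1=1
[6] T[6,1]:1*1+0=1 · T[6,2]:2*15+1=31 · T[6,3]:3*25+15=90 · T[6,4]:4*10+25=65 · T[6,5]:5*1+10=15 · T[6,6]:6*0+1=1
B_5 = ΣS(5,k) = 1+15+25+10+1 = 52
B_6 = ΣS(6,k) = 1+31+90+65+15+1 = 203

52, 203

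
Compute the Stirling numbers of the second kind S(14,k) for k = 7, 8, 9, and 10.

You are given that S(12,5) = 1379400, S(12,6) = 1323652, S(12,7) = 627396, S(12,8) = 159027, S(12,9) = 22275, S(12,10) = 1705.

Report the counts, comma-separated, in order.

[13] T[13,6]:6*1323652+1379400=9321312 · T[13,7]:7*627396+1323652=5715424 · T[13,8]:8*159027+627396=1899612 · T[13,9]:9*22275+159027=359502 · T[13,10]:10*1705+22275=39325
[14] T[14,7]:7*5715424+9321312=49329280 · T[14,8]:8*1899612+5715424=20912320 · T[14,9]:9*359502+1899612=5135130 · T[14,10]:10*39325+359502=752752
Read S(14,7) = 49329280, S(14,8) = 20912320, S(14,9) = 5135130, S(14,10) = 752752.

49329280, 20912320, 5135130, 752752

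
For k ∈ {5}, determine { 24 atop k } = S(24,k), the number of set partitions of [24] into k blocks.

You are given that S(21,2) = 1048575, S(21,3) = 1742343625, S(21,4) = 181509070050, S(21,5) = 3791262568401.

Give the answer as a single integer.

r22: T_22,3=3×1742343625+1048575=5228079450; T_22,4=4×181509070050+1742343625=727778623825; T_22,5=5×3791262568401+181509070050=19137821912055
r23: T_23,4=4×727778623825+5228079450=2916342574750; T_23,5=5×19137821912055+727778623825=96416888184100
r24: T_24,5=5×96416888184100+2916342574750=485000783495250
Read S(24,5) = 485000783495250.

485000783495250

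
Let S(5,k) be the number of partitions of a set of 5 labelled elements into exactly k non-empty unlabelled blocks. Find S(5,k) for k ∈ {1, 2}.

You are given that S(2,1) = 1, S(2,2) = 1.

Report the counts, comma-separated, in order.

1, 15

@3  (3,1):1·1+0→1, (3,2):1·2+1→3
@4  (4,1):1·1+0→1, (4,2):3·2+1→7
@5  (5,1):1·1+0→1, (5,2):7·2+1→15
Read S(5,1) = 1, S(5,2) = 15.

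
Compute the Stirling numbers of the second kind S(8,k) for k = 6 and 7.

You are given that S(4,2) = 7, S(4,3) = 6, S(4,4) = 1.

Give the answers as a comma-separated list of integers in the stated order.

266, 28

r5: T_5,3=3×6+7=25; T_5,4=4×1+6=10; T_5,5=5×0+1=1
r6: T_6,4=4×10+25=65; T_6,5=5×1+10=15; T_6,6=6×0+1=1
r7: T_7,5=5×15+65=140; T_7,6=6×1+15=21; T_7,7=7×0+1=1
r8: T_8,6=6×21+140=266; T_8,7=7×1+21=28
Read S(8,6) = 266, S(8,7) = 28.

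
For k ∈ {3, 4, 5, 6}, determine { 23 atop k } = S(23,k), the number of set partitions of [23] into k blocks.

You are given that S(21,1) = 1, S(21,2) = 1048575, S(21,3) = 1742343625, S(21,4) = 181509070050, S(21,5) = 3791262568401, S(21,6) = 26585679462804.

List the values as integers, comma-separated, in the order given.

15686335501, 2916342574750, 96416888184100, 998969857983405

i=22: T(22,2)=1+2·1048575=2097151 | T(22,3)=1048575+3·1742343625=5228079450 | T(22,4)=1742343625+4·181509070050=727778623825 | T(22,5)=181509070050+5·3791262568401=19137821912055 | T(22,6)=3791262568401+6·26585679462804=163305339345225
i=23: T(23,3)=2097151+3·5228079450=15686335501 | T(23,4)=5228079450+4·727778623825=2916342574750 | T(23,5)=727778623825+5·19137821912055=96416888184100 | T(23,6)=19137821912055+6·163305339345225=998969857983405
Read S(23,3) = 15686335501, S(23,4) = 2916342574750, S(23,5) = 96416888184100, S(23,6) = 998969857983405.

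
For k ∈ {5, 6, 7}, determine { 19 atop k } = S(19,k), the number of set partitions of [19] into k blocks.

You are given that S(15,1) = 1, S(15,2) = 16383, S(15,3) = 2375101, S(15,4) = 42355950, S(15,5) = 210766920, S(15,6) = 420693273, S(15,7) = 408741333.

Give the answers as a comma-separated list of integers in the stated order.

147589284710, 693081601779, 1492924634839

[16] T[16,2]:2*16383+1=32767 · T[16,3]:3*2375101+16383=7141686 · T[16,4]:4*42355950+2375101=171798901 · T[16,5]:5*210766920+42355950=1096190550 · T[16,6]:6*420693273+210766920=2734926558 · T[16,7]:7*408741333+420693273=3281882604
[17] T[17,3]:3*7141686+32767=21457825 · T[17,4]:4*171798901+7141686=694337290 · T[17,5]:5*1096190550+171798901=5652751651 · T[17,6]:6*2734926558+1096190550=17505749898 · T[17,7]:7*3281882604+2734926558=25708104786
[18] T[18,4]:4*694337290+21457825=2798806985 · T[18,5]:5*5652751651+694337290=28958095545 · T[18,6]:6*17505749898+5652751651=110687251039 · T[18,7]:7*25708104786+17505749898=197462483400
[19] T[19,5]:5*28958095545+2798806985=147589284710 · T[19,6]:6*110687251039+28958095545=693081601779 · T[19,7]:7*197462483400+110687251039=1492924634839
Read S(19,5) = 147589284710, S(19,6) = 693081601779, S(19,7) = 1492924634839.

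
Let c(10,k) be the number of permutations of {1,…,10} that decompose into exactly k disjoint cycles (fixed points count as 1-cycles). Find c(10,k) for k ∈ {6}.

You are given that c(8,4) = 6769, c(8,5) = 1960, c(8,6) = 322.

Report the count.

[9] T[9,5]:8*1960+6769=22449 · T[9,6]:8*322+1960=4536
[10] T[10,6]:9*4536+22449=63273
Read c(10,6) = 63273.

63273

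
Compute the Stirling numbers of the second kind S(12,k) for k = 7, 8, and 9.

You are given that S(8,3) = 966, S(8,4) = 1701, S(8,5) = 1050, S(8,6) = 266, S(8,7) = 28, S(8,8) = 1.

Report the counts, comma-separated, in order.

627396, 159027, 22275

@9  (9,4):1701·4+966→7770, (9,5):1050·5+1701→6951, (9,6):266·6+1050→2646, (9,7):28·7+266→462, (9,8):1·8+28→36, (9,9):0·9+1→1
@10  (10,5):6951·5+7770→42525, (10,6):2646·6+6951→22827, (10,7):462·7+2646→5880, (10,8):36·8+462→750, (10,9):1·9+36→45
@11  (11,6):22827·6+42525→179487, (11,7):5880·7+22827→63987, (11,8):750·8+5880→11880, (11,9):45·9+750→1155
@12  (12,7):63987·7+179487→627396, (12,8):11880·8+63987→159027, (12,9):1155·9+11880→22275
Read S(12,7) = 627396, S(12,8) = 159027, S(12,9) = 22275.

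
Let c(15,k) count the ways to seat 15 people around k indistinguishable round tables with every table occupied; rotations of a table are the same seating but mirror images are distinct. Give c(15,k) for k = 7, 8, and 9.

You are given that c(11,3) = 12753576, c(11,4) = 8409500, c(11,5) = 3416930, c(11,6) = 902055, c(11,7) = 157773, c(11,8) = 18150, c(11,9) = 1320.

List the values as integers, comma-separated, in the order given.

14409322928, 2681453775, 368411615

r12: T_12,4=11×8409500+12753576=105258076; T_12,5=11×3416930+8409500=45995730; T_12,6=11×902055+3416930=13339535; T_12,7=11×157773+902055=2637558; T_12,8=11×18150+157773=357423; T_12,9=11×1320+18150=32670
r13: T_13,5=12×45995730+105258076=657206836; T_13,6=12×13339535+45995730=206070150; T_13,7=12×2637558+13339535=44990231; T_13,8=12×357423+2637558=6926634; T_13,9=12×32670+357423=749463
r14: T_14,6=13×206070150+657206836=3336118786; T_14,7=13×44990231+206070150=790943153; T_14,8=13×6926634+44990231=135036473; T_14,9=13×749463+6926634=16669653
r15: T_15,7=14×790943153+3336118786=14409322928; T_15,8=14×135036473+790943153=2681453775; T_15,9=14×16669653+135036473=368411615
Read c(15,7) = 14409322928, c(15,8) = 2681453775, c(15,9) = 368411615.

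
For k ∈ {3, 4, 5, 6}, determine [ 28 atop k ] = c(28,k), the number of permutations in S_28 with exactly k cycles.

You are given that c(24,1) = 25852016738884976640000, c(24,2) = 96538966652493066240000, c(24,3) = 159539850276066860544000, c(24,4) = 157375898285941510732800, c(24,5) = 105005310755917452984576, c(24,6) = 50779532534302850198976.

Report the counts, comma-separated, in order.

i=25: T(25,1)=0+24·25852016738884976640000=620448401733239439360000 | T(25,2)=25852016738884976640000+24·96538966652493066240000=2342787216398718566400000 | T(25,3)=96538966652493066240000+24·159539850276066860544000=3925495373278097719296000 | T(25,4)=159539850276066860544000+24·157375898285941510732800=3936561409138663118131200 | T(25,5)=157375898285941510732800+24·105005310755917452984576=2677503356427960382362624 | T(25,6)=105005310755917452984576+24·50779532534302850198976=1323714091579185857760000
i=26: T(26,1)=0+25·620448401733239439360000=15511210043330985984000000 | T(26,2)=620448401733239439360000+25·2342787216398718566400000=59190128811701203599360000 | T(26,3)=2342787216398718566400000+25·3925495373278097719296000=100480171548351161548800000 | T(26,4)=3925495373278097719296000+25·3936561409138663118131200=102339530601744675672576000 | T(26,5)=3936561409138663118131200+25·2677503356427960382362624=70874145319837672677196800 | T(26,6)=2677503356427960382362624+25·1323714091579185857760000=35770355645907606826362624
i=27: T(27,2)=15511210043330985984000000+26·59190128811701203599360000=1554454559147562279567360000 | T(27,3)=59190128811701203599360000+26·100480171548351161548800000=2671674589068831403868160000 | T(27,4)=100480171548351161548800000+26·102339530601744675672576000=2761307967193712729035776000 | T(27,5)=102339530601744675672576000+26·70874145319837672677196800=1945067308917524165279692800 | T(27,6)=70874145319837672677196800+26·35770355645907606826362624=1000903392113435450162625024
i=28: T(28,3)=1554454559147562279567360000+27·2671674589068831403868160000=73689668464006010184007680000 | T(28,4)=2671674589068831403868160000+27·2761307967193712729035776000=77226989703299075087834112000 | T(28,5)=2761307967193712729035776000+27·1945067308917524165279692800=55278125307966865191587481600 | T(28,6)=1945067308917524165279692800+27·1000903392113435450162625024=28969458895980281319670568448
Read c(28,3) = 73689668464006010184007680000, c(28,4) = 77226989703299075087834112000, c(28,5) = 55278125307966865191587481600, c(28,6) = 28969458895980281319670568448.

73689668464006010184007680000, 77226989703299075087834112000, 55278125307966865191587481600, 28969458895980281319670568448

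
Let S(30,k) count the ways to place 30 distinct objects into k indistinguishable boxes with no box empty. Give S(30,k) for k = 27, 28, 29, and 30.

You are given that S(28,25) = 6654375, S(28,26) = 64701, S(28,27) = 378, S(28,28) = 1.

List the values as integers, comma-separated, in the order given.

10359090, 86275, 435, 1

[29] T[29,26]:26*64701+6654375=8336601 · T[29,27]:27*378+64701=74907 · T[29,28]:28*1+378=406 · T[29,29]:29*0+1=1
[30] T[30,27]:27*74907+8336601=10359090 · T[30,28]:28*406+74907=86275 · T[30,29]:29*1+406=435 · T[30,30]:30*0+1=1
Read S(30,27) = 10359090, S(30,28) = 86275, S(30,29) = 435, S(30,30) = 1.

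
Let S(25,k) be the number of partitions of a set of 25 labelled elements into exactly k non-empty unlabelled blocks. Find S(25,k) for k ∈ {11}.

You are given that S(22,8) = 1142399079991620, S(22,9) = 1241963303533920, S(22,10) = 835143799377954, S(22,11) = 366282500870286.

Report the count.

802355904438462660

i=23: T(23,9)=1142399079991620+9·1241963303533920=12320068811796900 | T(23,10)=1241963303533920+10·835143799377954=9593401297313460 | T(23,11)=835143799377954+11·366282500870286=4864251308951100
i=24: T(24,10)=12320068811796900+10·9593401297313460=108254081784931500 | T(24,11)=9593401297313460+11·4864251308951100=63100165695775560
i=25: T(25,11)=108254081784931500+11·63100165695775560=802355904438462660
Read S(25,11) = 802355904438462660.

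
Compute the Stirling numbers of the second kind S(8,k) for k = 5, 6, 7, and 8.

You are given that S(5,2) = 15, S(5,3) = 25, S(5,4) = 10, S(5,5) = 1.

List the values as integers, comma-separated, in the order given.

1050, 266, 28, 1

i=6: T(6,3)=15+3·25=90 | T(6,4)=25+4·10=65 | T(6,5)=10+5·1=15 | T(6,6)=1+6·0=1
i=7: T(7,4)=90+4·65=350 | T(7,5)=65+5·15=140 | T(7,6)=15+6·1=21 | T(7,7)=1+7·0=1
i=8: T(8,5)=350+5·140=1050 | T(8,6)=140+6·21=266 | T(8,7)=21+7·1=28 | T(8,8)=1+8·0=1
Read S(8,5) = 1050, S(8,6) = 266, S(8,7) = 28, S(8,8) = 1.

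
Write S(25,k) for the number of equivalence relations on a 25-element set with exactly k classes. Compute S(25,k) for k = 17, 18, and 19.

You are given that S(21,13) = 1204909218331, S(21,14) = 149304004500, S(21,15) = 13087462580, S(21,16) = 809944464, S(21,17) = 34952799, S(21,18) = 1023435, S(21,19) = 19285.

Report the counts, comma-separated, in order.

48063331393110, 3275678594925, 166218969675

i=22: T(22,14)=1204909218331+14·149304004500=3295165281331 | T(22,15)=149304004500+15·13087462580=345615943200 | T(22,16)=13087462580+16·809944464=26046574004 | T(22,17)=809944464+17·34952799=1404142047 | T(22,18)=34952799+18·1023435=53374629 | T(22,19)=1023435+19·19285=1389850
i=23: T(23,15)=3295165281331+15·345615943200=8479404429331 | T(23,16)=345615943200+16·26046574004=762361127264 | T(23,17)=26046574004+17·1404142047=49916988803 | T(23,18)=1404142047+18·53374629=2364885369 | T(23,19)=53374629+19·1389850=79781779
i=24: T(24,16)=8479404429331+16·762361127264=20677182465555 | T(24,17)=762361127264+17·49916988803=1610949936915 | T(24,18)=49916988803+18·2364885369=92484925445 | T(24,19)=2364885369+19·79781779=3880739170
i=25: T(25,17)=20677182465555+17·1610949936915=48063331393110 | T(25,18)=1610949936915+18·92484925445=3275678594925 | T(25,19)=92484925445+19·3880739170=166218969675
Read S(25,17) = 48063331393110, S(25,18) = 3275678594925, S(25,19) = 166218969675.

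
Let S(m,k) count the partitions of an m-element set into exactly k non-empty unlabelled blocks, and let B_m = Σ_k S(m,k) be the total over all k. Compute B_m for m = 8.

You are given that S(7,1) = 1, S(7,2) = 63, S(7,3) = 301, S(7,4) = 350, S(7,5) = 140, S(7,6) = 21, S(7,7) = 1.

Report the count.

4140

@8  (8,1):1·1+0→1, (8,2):63·2+1→127, (8,3):301·3+63→966, (8,4):350·4+301→1701, (8,5):140·5+350→1050, (8,6):21·6+140→266, (8,7):1·7+21→28, (8,8):0·8+1→1
B_8 = ΣS(8,k) = 1+127+966+1701+1050+266+28+1 = 4140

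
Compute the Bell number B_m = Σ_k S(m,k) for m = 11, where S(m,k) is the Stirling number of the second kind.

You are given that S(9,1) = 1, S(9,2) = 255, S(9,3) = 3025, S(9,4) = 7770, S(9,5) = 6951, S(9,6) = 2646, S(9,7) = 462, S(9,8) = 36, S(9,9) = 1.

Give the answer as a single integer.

@10  (10,1):1·1+0→1, (10,2):255·2+1→511, (10,3):3025·3+255→9330, (10,4):7770·4+3025→34105, (10,5):6951·5+7770→42525, (10,6):2646·6+6951→22827, (10,7):462·7+2646→5880, (10,8):36·8+462→750, (10,9):1·9+36→45, (10,10):0·10+1→1
@11  (11,1):1·1+0→1, (11,2):511·2+1→1023, (11,3):9330·3+511→28501, (11,4):34105·4+9330→145750, (11,5):42525·5+34105→246730, (11,6):22827·6+42525→179487, (11,7):5880·7+22827→63987, (11,8):750·8+5880→11880, (11,9):45·9+750→1155, (11,10):1·10+45→55, (11,11):0·11+1→1
B_11 = ΣS(11,k) = 1+1023+28501+145750+246730+179487+63987+11880+1155+55+1 = 678570

678570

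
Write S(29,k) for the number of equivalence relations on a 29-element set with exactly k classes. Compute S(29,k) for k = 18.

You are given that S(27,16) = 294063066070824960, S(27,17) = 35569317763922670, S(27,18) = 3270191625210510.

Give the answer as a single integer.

i=28: T(28,17)=294063066070824960+17·35569317763922670=898741468057510350 | T(28,18)=35569317763922670+18·3270191625210510=94432767017711850
i=29: T(29,18)=898741468057510350+18·94432767017711850=2598531274376323650
Read S(29,18) = 2598531274376323650.

2598531274376323650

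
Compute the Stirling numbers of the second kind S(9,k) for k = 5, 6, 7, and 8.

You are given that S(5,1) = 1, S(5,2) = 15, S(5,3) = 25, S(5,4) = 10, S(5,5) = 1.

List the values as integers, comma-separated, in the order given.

6951, 2646, 462, 36

r6: T_6,2=2×15+1=31; T_6,3=3×25+15=90; T_6,4=4×10+25=65; T_6,5=5×1+10=15; T_6,6=6×0+1=1
r7: T_7,3=3×90+31=301; T_7,4=4×65+90=350; T_7,5=5×15+65=140; T_7,6=6×1+15=21; T_7,7=7×0+1=1
r8: T_8,4=4×350+301=1701; T_8,5=5×140+350=1050; T_8,6=6×21+140=266; T_8,7=7×1+21=28; T_8,8=8×0+1=1
r9: T_9,5=5×1050+1701=6951; T_9,6=6×266+1050=2646; T_9,7=7×28+266=462; T_9,8=8×1+28=36
Read S(9,5) = 6951, S(9,6) = 2646, S(9,7) = 462, S(9,8) = 36.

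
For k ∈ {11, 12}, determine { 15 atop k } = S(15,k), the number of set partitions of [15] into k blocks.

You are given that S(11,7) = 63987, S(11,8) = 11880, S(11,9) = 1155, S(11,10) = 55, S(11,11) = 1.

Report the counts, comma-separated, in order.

row 12: T[12][8]=8·11880+63987=159027  T[12][9]=9·1155+11880=22275  T[12][10]=10·55+1155=1705  T[12][11]=11·1+55=66  T[12][12]=12·0+1=1
row 13: T[13][9]=9·22275+159027=359502  T[13][10]=10·1705+22275=39325  T[13][11]=11·66+1705=2431  T[13][12]=12·1+66=78
row 14: T[14][10]=10·39325+359502=752752  T[14][11]=11·2431+39325=66066  T[14][12]=12·78+2431=3367
row 15: T[15][11]=11·66066+752752=1479478  T[15][12]=12·3367+66066=106470
Read S(15,11) = 1479478, S(15,12) = 106470.

1479478, 106470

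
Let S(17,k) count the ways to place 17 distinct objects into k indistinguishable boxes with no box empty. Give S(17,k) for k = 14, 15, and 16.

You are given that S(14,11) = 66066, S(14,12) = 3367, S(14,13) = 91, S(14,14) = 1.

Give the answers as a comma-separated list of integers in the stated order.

r15: T_15,12=12×3367+66066=106470; T_15,13=13×91+3367=4550; T_15,14=14×1+91=105; T_15,15=15×0+1=1
r16: T_16,13=13×4550+106470=165620; T_16,14=14×105+4550=6020; T_16,15=15×1+105=120; T_16,16=16×0+1=1
r17: T_17,14=14×6020+165620=249900; T_17,15=15×120+6020=7820; T_17,16=16×1+120=136
Read S(17,14) = 249900, S(17,15) = 7820, S(17,16) = 136.

249900, 7820, 136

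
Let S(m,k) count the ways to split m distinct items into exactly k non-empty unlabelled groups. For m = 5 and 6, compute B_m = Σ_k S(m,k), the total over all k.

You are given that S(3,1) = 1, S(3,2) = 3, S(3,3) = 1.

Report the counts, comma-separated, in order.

row 4: T[4][1]=1·1+0=1  T[4][2]=2·3+1=7  T[4][3]=3·1+3=6  T[4][4]=4·0+1=1
row 5: T[5][1]=1·1+0=1  T[5][2]=2·7+1=15  T[5][3]=3·6+7=25  T[5][4]=4·1+6=10  T[5][5]=5·0+1=1
row 6: T[6][1]=1·1+0=1  T[6][2]=2·15+1=31  T[6][3]=3·25+15=90  T[6][4]=4·10+25=65  T[6][5]=5·1+10=15  T[6][6]=6·0+1=1
B_5 = ΣS(5,k) = 1+15+25+10+1 = 52
B_6 = ΣS(6,k) = 1+31+90+65+15+1 = 203

52, 203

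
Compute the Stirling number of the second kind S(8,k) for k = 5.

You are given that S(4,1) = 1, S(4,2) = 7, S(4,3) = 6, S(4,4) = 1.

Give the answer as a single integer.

1050

@5  (5,2):7·2+1→15, (5,3):6·3+7→25, (5,4):1·4+6→10, (5,5):0·5+1→1
@6  (6,3):25·3+15→90, (6,4):10·4+25→65, (6,5):1·5+10→15
@7  (7,4):65·4+90→350, (7,5):15·5+65→140
@8  (8,5):140·5+350→1050
Read S(8,5) = 1050.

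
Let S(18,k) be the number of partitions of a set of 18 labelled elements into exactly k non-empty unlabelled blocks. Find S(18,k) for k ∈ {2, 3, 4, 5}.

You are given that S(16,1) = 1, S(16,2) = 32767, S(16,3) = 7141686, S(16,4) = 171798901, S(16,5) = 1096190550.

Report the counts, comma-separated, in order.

i=17: T(17,1)=0+1·1=1 | T(17,2)=1+2·32767=65535 | T(17,3)=32767+3·7141686=21457825 | T(17,4)=7141686+4·171798901=694337290 | T(17,5)=171798901+5·1096190550=5652751651
i=18: T(18,2)=1+2·65535=131071 | T(18,3)=65535+3·21457825=64439010 | T(18,4)=21457825+4·694337290=2798806985 | T(18,5)=694337290+5·5652751651=28958095545
Read S(18,2) = 131071, S(18,3) = 64439010, S(18,4) = 2798806985, S(18,5) = 28958095545.

131071, 64439010, 2798806985, 28958095545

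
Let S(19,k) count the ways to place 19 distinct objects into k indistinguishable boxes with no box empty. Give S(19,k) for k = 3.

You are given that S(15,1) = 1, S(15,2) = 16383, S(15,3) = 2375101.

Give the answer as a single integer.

@16  (16,1):1·1+0→1, (16,2):16383·2+1→32767, (16,3):2375101·3+16383→7141686
@17  (17,1):1·1+0→1, (17,2):32767·2+1→65535, (17,3):7141686·3+32767→21457825
@18  (18,2):65535·2+1→131071, (18,3):21457825·3+65535→64439010
@19  (19,3):64439010·3+131071→193448101
Read S(19,3) = 193448101.

193448101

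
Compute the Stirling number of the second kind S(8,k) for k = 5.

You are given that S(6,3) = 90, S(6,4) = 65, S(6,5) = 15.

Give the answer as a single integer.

@7  (7,4):65·4+90→350, (7,5):15·5+65→140
@8  (8,5):140·5+350→1050
Read S(8,5) = 1050.

1050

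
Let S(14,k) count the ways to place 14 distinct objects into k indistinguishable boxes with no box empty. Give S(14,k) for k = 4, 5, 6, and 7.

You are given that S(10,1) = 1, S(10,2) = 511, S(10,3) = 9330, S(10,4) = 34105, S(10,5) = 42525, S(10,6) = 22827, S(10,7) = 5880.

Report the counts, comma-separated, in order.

[11] T[11,1]:1*1+0=1 · T[11,2]:2*511+1=1023 · T[11,3]:3*9330+511=28501 · T[11,4]:4*34105+9330=145750 · T[11,5]:5*42525+34105=246730 · T[11,6]:6*22827+42525=179487 · T[11,7]:7*5880+22827=63987
[12] T[12,2]:2*1023+1=2047 · T[12,3]:3*28501+1023=86526 · T[12,4]:4*145750+28501=611501 · T[12,5]:5*246730+145750=1379400 · T[12,6]:6*179487+246730=1323652 · T[12,7]:7*63987+179487=627396
[13] T[13,3]:3*86526+2047=261625 · T[13,4]:4*611501+86526=2532530 · T[13,5]:5*1379400+611501=7508501 · T[13,6]:6*1323652+1379400=9321312 · T[13,7]:7*627396+1323652=5715424
[14] T[14,4]:4*2532530+261625=10391745 · T[14,5]:5*7508501+2532530=40075035 · T[14,6]:6*9321312+7508501=63436373 · T[14,7]:7*5715424+9321312=49329280
Read S(14,4) = 10391745, S(14,5) = 40075035, S(14,6) = 63436373, S(14,7) = 49329280.

10391745, 40075035, 63436373, 49329280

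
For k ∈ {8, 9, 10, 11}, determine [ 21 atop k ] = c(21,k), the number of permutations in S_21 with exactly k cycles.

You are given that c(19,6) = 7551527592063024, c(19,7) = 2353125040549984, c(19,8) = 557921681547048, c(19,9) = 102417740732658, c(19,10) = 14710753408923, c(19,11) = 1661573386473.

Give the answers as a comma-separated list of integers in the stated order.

311333643161390640, 63030812099294896, 10142299865511450, 1307535010540395

[20] T[20,7]:19*2353125040549984+7551527592063024=52260903362512720 · T[20,8]:19*557921681547048+2353125040549984=12953636989943896 · T[20,9]:19*102417740732658+557921681547048=2503858755467550 · T[20,10]:19*14710753408923+102417740732658=381922055502195 · T[20,11]:19*1661573386473+14710753408923=46280647751910
[21] T[21,8]:20*12953636989943896+52260903362512720=311333643161390640 · T[21,9]:20*2503858755467550+12953636989943896=63030812099294896 · T[21,10]:20*381922055502195+2503858755467550=10142299865511450 · T[21,11]:20*46280647751910+381922055502195=1307535010540395
Read c(21,8) = 311333643161390640, c(21,9) = 63030812099294896, c(21,10) = 10142299865511450, c(21,11) = 1307535010540395.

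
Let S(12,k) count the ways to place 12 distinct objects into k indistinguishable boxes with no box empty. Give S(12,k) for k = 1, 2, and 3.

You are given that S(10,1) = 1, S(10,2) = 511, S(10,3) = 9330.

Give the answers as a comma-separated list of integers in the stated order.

row 11: T[11][1]=1·1+0=1  T[11][2]=2·511+1=1023  T[11][3]=3·9330+511=28501
row 12: T[12][1]=1·1+0=1  T[12][2]=2·1023+1=2047  T[12][3]=3·28501+1023=86526
Read S(12,1) = 1, S(12,2) = 2047, S(12,3) = 86526.

1, 2047, 86526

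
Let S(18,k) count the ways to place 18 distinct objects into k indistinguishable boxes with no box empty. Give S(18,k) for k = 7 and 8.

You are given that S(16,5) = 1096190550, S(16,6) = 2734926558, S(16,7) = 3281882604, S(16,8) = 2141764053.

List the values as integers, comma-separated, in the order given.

197462483400, 189036065010

i=17: T(17,6)=1096190550+6·2734926558=17505749898 | T(17,7)=2734926558+7·3281882604=25708104786 | T(17,8)=3281882604+8·2141764053=20415995028
i=18: T(18,7)=17505749898+7·25708104786=197462483400 | T(18,8)=25708104786+8·20415995028=189036065010
Read S(18,7) = 197462483400, S(18,8) = 189036065010.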